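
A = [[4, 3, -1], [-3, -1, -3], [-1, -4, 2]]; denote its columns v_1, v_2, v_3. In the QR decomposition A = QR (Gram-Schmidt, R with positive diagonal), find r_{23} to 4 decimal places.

v_1 = (4, -3, -1); ‖v_1‖ = 5.0990, so q_1 = (0.7845, -0.5883, -0.1961).
q_1·v_2 = 0.7845·3 + (-0.5883)·(-1) + (-0.1961)·(-4) = 3.7262.
u_2 = v_2 − 3.7262·q_1 = (0.0769, 1.1923, -3.2692).
‖u_2‖ = 3.4807, so q_2 = (0.0221, 0.3425, -0.9392).
r_{23} = q_2·v_3 = -2.9282.

r_{23} = -2.9282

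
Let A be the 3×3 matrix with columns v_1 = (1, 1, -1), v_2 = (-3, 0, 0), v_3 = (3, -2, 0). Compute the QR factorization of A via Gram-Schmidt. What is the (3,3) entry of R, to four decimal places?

r_{33} = 1.4142

v_1 = (1, 1, -1); ‖v_1‖ = 1.7321, so q_1 = (0.5774, 0.5774, -0.5774).
q_1·v_2 = 0.5774·(-3) + 0.5774·0 + (-0.5774)·0 = -1.7321.
u_2 = v_2 + 1.7321·q_1 = (-2.0000, 1.0000, -1.0000).
‖u_2‖ = 2.4495, so q_2 = (-0.8165, 0.4082, -0.4082).
q_1·v_3 = 0.5774·3 + 0.5774·(-2) + (-0.5774)·0 = 0.5774; q_2·v_3 = (-0.8165)·3 + 0.4082·(-2) + (-0.4082)·0 = -3.2660.
u_3 = v_3 − 0.5774·q_1 + 3.2660·q_2 = (0.0000, -1.0000, -1.0000).
r_{33} = ‖u_3‖ = 1.4142.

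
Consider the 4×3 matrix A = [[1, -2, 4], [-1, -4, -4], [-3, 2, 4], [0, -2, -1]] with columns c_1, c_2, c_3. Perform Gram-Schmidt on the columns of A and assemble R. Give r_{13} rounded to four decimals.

q_1 = c_1/‖c_1‖ = (1, -1, -3, 0)/3.3166 = (0.3015, -0.3015, -0.9045, 0.0000).
r_{13} = q_1·c_3 = -1.2060.

r_{13} = -1.2060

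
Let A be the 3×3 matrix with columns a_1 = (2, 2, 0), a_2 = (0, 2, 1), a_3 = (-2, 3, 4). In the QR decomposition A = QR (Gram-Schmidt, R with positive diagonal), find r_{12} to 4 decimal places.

a_1 = (2, 2, 0); ‖a_1‖ = 2.8284, so e_1 = (0.7071, 0.7071, 0.0000).
r_{12} = e_1·a_2 = 1.4142.

r_{12} = 1.4142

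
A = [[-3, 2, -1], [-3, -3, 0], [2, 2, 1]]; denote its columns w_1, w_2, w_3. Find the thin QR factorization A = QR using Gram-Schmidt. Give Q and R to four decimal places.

e_1 = w_1/‖w_1‖ = (-3, -3, 2)/4.6904 = (-0.6396, -0.6396, 0.4264).
r_{12} = e_1·w_2 = 1.4924.
u_2 = w_2 − 1.4924·e_1 = (2.9545, -2.0455, 1.3636).
‖u_2‖ = 3.8435, so e_2 = (0.7687, -0.5322, 0.3548).
r_{13} = e_1·w_3 = 1.0660; r_{23} = e_2·w_3 = -0.4139.
u_3 = w_3 − 1.0660·e_1 + 0.4139·e_2 = (0.0000, 0.4615, 0.6923).
‖u_3‖ = 0.8321, so e_3 = (0.0000, 0.5547, 0.8321).

Q = [[-0.6396, 0.7687, 0.0000], [-0.6396, -0.5322, 0.5547], [0.4264, 0.3548, 0.8321]], R = [[4.6904, 1.4924, 1.0660], [0.0000, 3.8435, -0.4139], [0.0000, 0.0000, 0.8321]]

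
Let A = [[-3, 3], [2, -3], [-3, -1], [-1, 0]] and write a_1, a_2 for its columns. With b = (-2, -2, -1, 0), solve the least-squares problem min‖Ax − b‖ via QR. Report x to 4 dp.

x = (0.3652, 0.2833)

e_1 = a_1/‖a_1‖ = (-3, 2, -3, -1)/4.7958 = (-0.6255, 0.4170, -0.6255, -0.2085).
r_{12} = e_1·a_2 = -2.5022.
u_2 = a_2 + 2.5022·e_1 = (1.4348, -1.9565, -2.5652, -0.5217).
‖u_2‖ = 3.5692, so e_2 = (0.4020, -0.5482, -0.7187, -0.1462).
Qᵀb = (1.0426, 1.0111).
Back-substitute: x_2 = 1.0111/3.5692 = 0.2833.
x_1 = (1.0426 + 2.5022·0.2833)/4.7958 = 0.3652.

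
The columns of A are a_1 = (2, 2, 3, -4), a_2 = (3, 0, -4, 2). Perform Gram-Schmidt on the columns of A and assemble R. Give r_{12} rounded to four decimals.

r_{12} = -2.4371

a_1 = (2, 2, 3, -4); ‖a_1‖ = 5.7446, so q_1 = (0.3482, 0.3482, 0.5222, -0.6963).
r_{12} = q_1·a_2 = -2.4371.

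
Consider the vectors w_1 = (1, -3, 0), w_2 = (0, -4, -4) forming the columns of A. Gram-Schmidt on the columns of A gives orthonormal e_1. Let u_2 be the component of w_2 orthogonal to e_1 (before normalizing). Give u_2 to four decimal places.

u_2 = (-1.2000, -0.4000, -4.0000)

w_1 = (1, -3, 0); ‖w_1‖ = 3.1623, so e_1 = (0.3162, -0.9487, 0.0000).
e_1·w_2 = 0.3162·0 + (-0.9487)·(-4) + 0.0000·(-4) = 3.7947.
u_2 = w_2 − 3.7947·e_1 = (-1.2000, -0.4000, -4.0000).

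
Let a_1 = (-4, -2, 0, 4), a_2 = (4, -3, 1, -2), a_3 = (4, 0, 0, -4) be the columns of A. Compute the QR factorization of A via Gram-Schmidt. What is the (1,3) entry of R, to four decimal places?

a_1 = (-4, -2, 0, 4); ‖a_1‖ = 6.0000, so q_1 = (-0.6667, -0.3333, 0.0000, 0.6667).
r_{13} = q_1·a_3 = -5.3333.

r_{13} = -5.3333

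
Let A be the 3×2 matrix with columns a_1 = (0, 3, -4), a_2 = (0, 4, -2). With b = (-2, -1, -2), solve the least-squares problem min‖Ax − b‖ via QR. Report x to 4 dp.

a_1 = (0, 3, -4); ‖a_1‖ = 5.0000, so e_1 = (0.0000, 0.6000, -0.8000).
e_1·a_2 = 0.0000·0 + 0.6000·4 + (-0.8000)·(-2) = 4.0000.
u_2 = a_2 − 4.0000·e_1 = (0.0000, 1.6000, 1.2000).
‖u_2‖ = 2.0000, so e_2 = (0.0000, 0.8000, 0.6000).
Qᵀb = (1.0000, -2.0000).
Back-substitute: x_2 = -2.0000/2.0000 = -1.0000.
x_1 = (1.0000 − 4.0000·(-1.0000))/5.0000 = 1.0000.

x = (1.0000, -1.0000)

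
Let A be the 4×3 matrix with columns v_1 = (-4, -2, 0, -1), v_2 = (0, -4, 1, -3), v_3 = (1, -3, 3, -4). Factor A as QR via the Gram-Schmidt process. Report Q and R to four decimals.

Q = [[-0.8729, 0.4657, -0.1439], [-0.4364, -0.6563, 0.4629], [0.0000, 0.2223, 0.8015], [-0.2182, -0.5504, -0.3500]], R = [[4.5826, 2.4004, 1.3093], [0.0000, 4.4987, 5.3031], [0.0000, 0.0000, 2.2721]]

v_1 = (-4, -2, 0, -1); ‖v_1‖ = 4.5826, so e_1 = (-0.8729, -0.4364, 0.0000, -0.2182).
e_1·v_2 = (-0.8729)·0 + (-0.4364)·(-4) + 0.0000·1 + (-0.2182)·(-3) = 2.4004.
u_2 = v_2 − 2.4004·e_1 = (2.0952, -2.9524, 1.0000, -2.4762).
‖u_2‖ = 4.4987, so e_2 = (0.4657, -0.6563, 0.2223, -0.5504).
e_1·v_3 = (-0.8729)·1 + (-0.4364)·(-3) + 0.0000·3 + (-0.2182)·(-4) = 1.3093; e_2·v_3 = 0.4657·1 + (-0.6563)·(-3) + 0.2223·3 + (-0.5504)·(-4) = 5.3031.
u_3 = v_3 − 1.3093·e_1 − 5.3031·e_2 = (-0.3271, 1.0518, 1.8212, -0.7953).
‖u_3‖ = 2.2721, so e_3 = (-0.1439, 0.4629, 0.8015, -0.3500).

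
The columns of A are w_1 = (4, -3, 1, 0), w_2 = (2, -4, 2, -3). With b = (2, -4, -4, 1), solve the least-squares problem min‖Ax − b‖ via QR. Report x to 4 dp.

w_1 = (4, -3, 1, 0); ‖w_1‖ = 5.0990, so q_1 = (0.7845, -0.5883, 0.1961, 0.0000).
q_1·w_2 = 0.7845·2 + (-0.5883)·(-4) + 0.1961·2 + 0.0000·(-3) = 4.3146.
u_2 = w_2 − 4.3146·q_1 = (-1.3846, -1.4615, 1.1538, -3.0000).
‖u_2‖ = 3.7927, so q_2 = (-0.3651, -0.3854, 0.3042, -0.7910).
Qᵀb = (3.1379, -1.1966).
Back-substitute: x_2 = -1.1966/3.7927 = -0.3155.
x_1 = (3.1379 − 4.3146·(-0.3155))/5.0990 = 0.8824.

x = (0.8824, -0.3155)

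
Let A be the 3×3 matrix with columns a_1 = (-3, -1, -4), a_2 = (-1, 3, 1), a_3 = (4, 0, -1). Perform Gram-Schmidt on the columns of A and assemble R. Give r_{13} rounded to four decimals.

a_1 = (-3, -1, -4); ‖a_1‖ = 5.0990, so q_1 = (-0.5883, -0.1961, -0.7845).
r_{13} = q_1·a_3 = -1.5689.

r_{13} = -1.5689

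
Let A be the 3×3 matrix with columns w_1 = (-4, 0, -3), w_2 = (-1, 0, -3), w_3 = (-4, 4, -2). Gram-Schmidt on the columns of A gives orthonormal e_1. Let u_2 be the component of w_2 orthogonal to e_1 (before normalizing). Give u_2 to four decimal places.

u_2 = (1.0800, 0.0000, -1.4400)

w_1 = (-4, 0, -3); ‖w_1‖ = 5.0000, so e_1 = (-0.8000, 0.0000, -0.6000).
e_1·w_2 = (-0.8000)·(-1) + 0.0000·0 + (-0.6000)·(-3) = 2.6000.
u_2 = w_2 − 2.6000·e_1 = (1.0800, 0.0000, -1.4400).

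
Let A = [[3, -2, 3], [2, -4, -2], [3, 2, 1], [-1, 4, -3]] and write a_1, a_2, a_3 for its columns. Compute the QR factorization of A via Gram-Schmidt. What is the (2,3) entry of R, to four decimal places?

r_{23} = -0.3892

a_1 = (3, 2, 3, -1); ‖a_1‖ = 4.7958, so e_1 = (0.6255, 0.4170, 0.6255, -0.2085).
e_1·a_2 = 0.6255·(-2) + 0.4170·(-4) + 0.6255·2 + (-0.2085)·4 = -2.5022.
u_2 = a_2 + 2.5022·e_1 = (-0.4348, -2.9565, 3.5652, 3.4783).
‖u_2‖ = 5.8085, so e_2 = (-0.0749, -0.5090, 0.6138, 0.5988).
r_{23} = e_2·a_3 = -0.3892.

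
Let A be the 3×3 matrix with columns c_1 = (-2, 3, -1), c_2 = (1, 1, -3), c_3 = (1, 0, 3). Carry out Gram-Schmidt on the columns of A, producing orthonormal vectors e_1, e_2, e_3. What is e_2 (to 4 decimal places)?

e_2 = (0.5005, 0.0455, -0.8645)

c_1 = (-2, 3, -1); ‖c_1‖ = 3.7417, so e_1 = (-0.5345, 0.8018, -0.2673).
e_1·c_2 = (-0.5345)·1 + 0.8018·1 + (-0.2673)·(-3) = 1.0690.
u_2 = c_2 − 1.0690·e_1 = (1.5714, 0.1429, -2.7143).
‖u_2‖ = 3.1396, so e_2 = (0.5005, 0.0455, -0.8645).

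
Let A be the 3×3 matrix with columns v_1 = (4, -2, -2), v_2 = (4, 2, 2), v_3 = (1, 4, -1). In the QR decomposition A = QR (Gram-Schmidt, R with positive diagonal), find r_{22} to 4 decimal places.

e_1 = v_1/‖v_1‖ = (4, -2, -2)/4.8990 = (0.8165, -0.4082, -0.4082).
r_{12} = e_1·v_2 = 1.6330.
u_2 = v_2 − 1.6330·e_1 = (2.6667, 2.6667, 2.6667).
r_{22} = ‖u_2‖ = 4.6188.

r_{22} = 4.6188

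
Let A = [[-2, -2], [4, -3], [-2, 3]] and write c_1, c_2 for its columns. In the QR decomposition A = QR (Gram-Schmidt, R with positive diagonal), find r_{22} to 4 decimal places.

c_1 = (-2, 4, -2); ‖c_1‖ = 4.8990, so e_1 = (-0.4082, 0.8165, -0.4082).
e_1·c_2 = (-0.4082)·(-2) + 0.8165·(-3) + (-0.4082)·3 = -2.8577.
u_2 = c_2 + 2.8577·e_1 = (-3.1667, -0.6667, 1.8333).
r_{22} = ‖u_2‖ = 3.7193.

r_{22} = 3.7193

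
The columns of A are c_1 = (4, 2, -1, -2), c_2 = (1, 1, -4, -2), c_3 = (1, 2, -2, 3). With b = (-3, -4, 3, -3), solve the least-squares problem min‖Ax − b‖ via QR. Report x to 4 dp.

x = (-0.4741, 0.0161, -1.3436)

e_1 = c_1/‖c_1‖ = (4, 2, -1, -2)/5.0000 = (0.8000, 0.4000, -0.2000, -0.4000).
r_{12} = e_1·c_2 = 2.8000.
u_2 = c_2 − 2.8000·e_1 = (-1.2400, -0.1200, -3.4400, -0.8800).
‖u_2‖ = 3.7630, so e_2 = (-0.3295, -0.0319, -0.9142, -0.2339).
r_{13} = e_1·c_3 = 0.8000; r_{23} = e_2·c_3 = 0.7335.
u_3 = c_3 − 0.8000·e_1 − 0.7335·e_2 = (0.6017, 1.7034, -1.1695, 3.4915).
‖u_3‖ = 4.1015, so e_3 = (0.1467, 0.4153, -0.2851, 0.8513).
Qᵀb = (-3.4000, -0.9248, -5.5106).
Back-substitute: x_3 = -5.5106/4.1015 = -1.3436.
x_2 = (-0.9248 − 0.7335·(-1.3436))/3.7630 = 0.0161.
x_1 = (-3.4000 − 2.8000·0.0161 − 0.8000·(-1.3436))/5.0000 = -0.4741.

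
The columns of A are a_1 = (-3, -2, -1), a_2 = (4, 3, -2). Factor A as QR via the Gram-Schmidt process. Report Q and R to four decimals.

q_1 = a_1/‖a_1‖ = (-3, -2, -1)/3.7417 = (-0.8018, -0.5345, -0.2673).
r_{12} = q_1·a_2 = -4.2762.
u_2 = a_2 + 4.2762·q_1 = (0.5714, 0.7143, -3.1429).
‖u_2‖ = 3.2733, so q_2 = (0.1746, 0.2182, -0.9602).

Q = [[-0.8018, 0.1746], [-0.5345, 0.2182], [-0.2673, -0.9602]], R = [[3.7417, -4.2762], [0.0000, 3.2733]]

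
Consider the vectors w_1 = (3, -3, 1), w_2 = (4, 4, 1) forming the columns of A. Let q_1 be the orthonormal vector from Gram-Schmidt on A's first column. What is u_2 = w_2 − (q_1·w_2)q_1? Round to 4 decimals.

q_1 = w_1/‖w_1‖ = (3, -3, 1)/4.3589 = (0.6882, -0.6882, 0.2294).
r_{12} = q_1·w_2 = 0.2294.
u_2 = w_2 − 0.2294·q_1 = (3.8421, 4.1579, 0.9474).

u_2 = (3.8421, 4.1579, 0.9474)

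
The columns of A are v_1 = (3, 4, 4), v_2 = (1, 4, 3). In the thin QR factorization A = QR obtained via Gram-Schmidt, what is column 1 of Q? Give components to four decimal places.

e_1 = v_1/‖v_1‖ = (3, 4, 4)/6.4031 = (0.4685, 0.6247, 0.6247).

e_1 = (0.4685, 0.6247, 0.6247)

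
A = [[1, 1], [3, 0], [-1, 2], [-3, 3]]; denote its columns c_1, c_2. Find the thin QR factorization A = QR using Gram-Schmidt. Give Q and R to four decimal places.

c_1 = (1, 3, -1, -3); ‖c_1‖ = 4.4721, so e_1 = (0.2236, 0.6708, -0.2236, -0.6708).
e_1·c_2 = 0.2236·1 + 0.6708·0 + (-0.2236)·2 + (-0.6708)·3 = -2.2361.
u_2 = c_2 + 2.2361·e_1 = (1.5000, 1.5000, 1.5000, 1.5000).
‖u_2‖ = 3.0000, so e_2 = (0.5000, 0.5000, 0.5000, 0.5000).

Q = [[0.2236, 0.5000], [0.6708, 0.5000], [-0.2236, 0.5000], [-0.6708, 0.5000]], R = [[4.4721, -2.2361], [0.0000, 3.0000]]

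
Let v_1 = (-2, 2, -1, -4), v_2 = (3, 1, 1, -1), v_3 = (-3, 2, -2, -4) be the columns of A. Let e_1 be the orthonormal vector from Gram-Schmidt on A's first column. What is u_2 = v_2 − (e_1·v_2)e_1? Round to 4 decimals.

u_2 = (2.9200, 1.0800, 0.9600, -1.1600)

e_1 = v_1/‖v_1‖ = (-2, 2, -1, -4)/5.0000 = (-0.4000, 0.4000, -0.2000, -0.8000).
r_{12} = e_1·v_2 = -0.2000.
u_2 = v_2 + 0.2000·e_1 = (2.9200, 1.0800, 0.9600, -1.1600).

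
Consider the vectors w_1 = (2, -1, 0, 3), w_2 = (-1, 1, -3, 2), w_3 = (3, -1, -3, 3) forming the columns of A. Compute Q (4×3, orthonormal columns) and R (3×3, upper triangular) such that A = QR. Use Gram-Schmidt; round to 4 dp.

Q = [[0.5345, -0.3770, 0.6136], [-0.2673, 0.3205, -0.2080], [0.0000, -0.7917, -0.5928], [0.8018, 0.3582, -0.4784]], R = [[3.7417, 0.8018, 4.2762], [0.0000, 3.7891, 1.9982], [0.0000, 0.0000, 2.3919]]

w_1 = (2, -1, 0, 3); ‖w_1‖ = 3.7417, so e_1 = (0.5345, -0.2673, 0.0000, 0.8018).
e_1·w_2 = 0.5345·(-1) + (-0.2673)·1 + 0.0000·(-3) + 0.8018·2 = 0.8018.
u_2 = w_2 − 0.8018·e_1 = (-1.4286, 1.2143, -3.0000, 1.3571).
‖u_2‖ = 3.7891, so e_2 = (-0.3770, 0.3205, -0.7917, 0.3582).
e_1·w_3 = 0.5345·3 + (-0.2673)·(-1) + 0.0000·(-3) + 0.8018·3 = 4.2762; e_2·w_3 = (-0.3770)·3 + 0.3205·(-1) + (-0.7917)·(-3) + 0.3582·3 = 1.9982.
u_3 = w_3 − 4.2762·e_1 − 1.9982·e_2 = (1.4677, -0.4975, -1.4179, -1.1443).
‖u_3‖ = 2.3919, so e_3 = (0.6136, -0.2080, -0.5928, -0.4784).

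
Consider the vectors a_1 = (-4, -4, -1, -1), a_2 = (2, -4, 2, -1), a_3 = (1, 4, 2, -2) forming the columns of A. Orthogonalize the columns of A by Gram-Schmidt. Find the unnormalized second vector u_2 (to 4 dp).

e_1 = a_1/‖a_1‖ = (-4, -4, -1, -1)/5.8310 = (-0.6860, -0.6860, -0.1715, -0.1715).
r_{12} = e_1·a_2 = 1.2005.
u_2 = a_2 − 1.2005·e_1 = (2.8235, -3.1765, 2.2059, -0.7941).

u_2 = (2.8235, -3.1765, 2.2059, -0.7941)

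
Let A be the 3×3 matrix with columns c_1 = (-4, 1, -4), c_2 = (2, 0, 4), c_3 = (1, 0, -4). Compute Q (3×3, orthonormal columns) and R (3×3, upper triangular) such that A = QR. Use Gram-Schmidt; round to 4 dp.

c_1 = (-4, 1, -4); ‖c_1‖ = 5.7446, so e_1 = (-0.6963, 0.1741, -0.6963).
e_1·c_2 = (-0.6963)·2 + 0.1741·0 + (-0.6963)·4 = -4.1779.
u_2 = c_2 + 4.1779·e_1 = (-0.9091, 0.7273, 1.0909).
‖u_2‖ = 1.5954, so e_2 = (-0.5698, 0.4558, 0.6838).
e_1·c_3 = (-0.6963)·1 + 0.1741·0 + (-0.6963)·(-4) = 2.0889; e_2·c_3 = (-0.5698)·1 + 0.4558·0 + 0.6838·(-4) = -3.3049.
u_3 = c_3 − 2.0889·e_1 + 3.3049·e_2 = (0.5714, 1.1429, -0.2857).
‖u_3‖ = 1.3093, so e_3 = (0.4364, 0.8729, -0.2182).

Q = [[-0.6963, -0.5698, 0.4364], [0.1741, 0.4558, 0.8729], [-0.6963, 0.6838, -0.2182]], R = [[5.7446, -4.1779, 2.0889], [0.0000, 1.5954, -3.3049], [0.0000, 0.0000, 1.3093]]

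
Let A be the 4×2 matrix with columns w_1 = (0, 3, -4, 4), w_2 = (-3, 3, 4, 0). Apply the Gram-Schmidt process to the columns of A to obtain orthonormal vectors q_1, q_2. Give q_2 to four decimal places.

w_1 = (0, 3, -4, 4); ‖w_1‖ = 6.4031, so q_1 = (0.0000, 0.4685, -0.6247, 0.6247).
q_1·w_2 = 0.0000·(-3) + 0.4685·3 + (-0.6247)·4 + 0.6247·0 = -1.0932.
u_2 = w_2 + 1.0932·q_1 = (-3.0000, 3.5122, 3.3171, 0.6829).
‖u_2‖ = 5.7276, so q_2 = (-0.5238, 0.6132, 0.5791, 0.1192).

q_2 = (-0.5238, 0.6132, 0.5791, 0.1192)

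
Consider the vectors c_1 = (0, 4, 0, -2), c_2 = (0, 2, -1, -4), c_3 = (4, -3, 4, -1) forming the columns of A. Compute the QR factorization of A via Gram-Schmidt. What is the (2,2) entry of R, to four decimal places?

r_{22} = 2.8636

e_1 = c_1/‖c_1‖ = (0, 4, 0, -2)/4.4721 = (0.0000, 0.8944, 0.0000, -0.4472).
r_{12} = e_1·c_2 = 3.5777.
u_2 = c_2 − 3.5777·e_1 = (0.0000, -1.2000, -1.0000, -2.4000).
r_{22} = ‖u_2‖ = 2.8636.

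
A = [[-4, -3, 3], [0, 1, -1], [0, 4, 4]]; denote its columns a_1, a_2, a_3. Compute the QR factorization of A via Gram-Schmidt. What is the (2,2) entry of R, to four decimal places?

a_1 = (-4, 0, 0); ‖a_1‖ = 4.0000, so e_1 = (-1.0000, 0.0000, 0.0000).
e_1·a_2 = (-1.0000)·(-3) + 0.0000·1 + 0.0000·4 = 3.0000.
u_2 = a_2 − 3.0000·e_1 = (0.0000, 1.0000, 4.0000).
r_{22} = ‖u_2‖ = 4.1231.

r_{22} = 4.1231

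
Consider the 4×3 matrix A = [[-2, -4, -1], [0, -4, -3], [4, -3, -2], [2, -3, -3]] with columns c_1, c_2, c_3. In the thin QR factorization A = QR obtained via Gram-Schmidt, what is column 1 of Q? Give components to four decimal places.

q_1 = (-0.4082, 0.0000, 0.8165, 0.4082)

c_1 = (-2, 0, 4, 2); ‖c_1‖ = 4.8990, so q_1 = (-0.4082, 0.0000, 0.8165, 0.4082).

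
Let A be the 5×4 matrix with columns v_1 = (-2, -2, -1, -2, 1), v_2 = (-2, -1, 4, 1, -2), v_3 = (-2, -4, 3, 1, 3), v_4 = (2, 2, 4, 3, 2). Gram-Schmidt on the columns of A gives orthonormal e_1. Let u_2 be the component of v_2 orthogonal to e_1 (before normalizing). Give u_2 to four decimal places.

e_1 = v_1/‖v_1‖ = (-2, -2, -1, -2, 1)/3.7417 = (-0.5345, -0.5345, -0.2673, -0.5345, 0.2673).
r_{12} = e_1·v_2 = -0.5345.
u_2 = v_2 + 0.5345·e_1 = (-2.2857, -1.2857, 3.8571, 0.7143, -1.8571).

u_2 = (-2.2857, -1.2857, 3.8571, 0.7143, -1.8571)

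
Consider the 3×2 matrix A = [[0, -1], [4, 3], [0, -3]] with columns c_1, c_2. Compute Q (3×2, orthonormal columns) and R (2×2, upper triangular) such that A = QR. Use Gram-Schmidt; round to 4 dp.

c_1 = (0, 4, 0); ‖c_1‖ = 4.0000, so q_1 = (0.0000, 1.0000, 0.0000).
q_1·c_2 = 0.0000·(-1) + 1.0000·3 + 0.0000·(-3) = 3.0000.
u_2 = c_2 − 3.0000·q_1 = (-1.0000, 0.0000, -3.0000).
‖u_2‖ = 3.1623, so q_2 = (-0.3162, 0.0000, -0.9487).

Q = [[0.0000, -0.3162], [1.0000, 0.0000], [0.0000, -0.9487]], R = [[4.0000, 3.0000], [0.0000, 3.1623]]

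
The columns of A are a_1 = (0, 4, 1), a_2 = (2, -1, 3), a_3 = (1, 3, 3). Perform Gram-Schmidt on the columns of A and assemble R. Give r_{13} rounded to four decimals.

r_{13} = 3.6380

a_1 = (0, 4, 1); ‖a_1‖ = 4.1231, so q_1 = (0.0000, 0.9701, 0.2425).
r_{13} = q_1·a_3 = 3.6380.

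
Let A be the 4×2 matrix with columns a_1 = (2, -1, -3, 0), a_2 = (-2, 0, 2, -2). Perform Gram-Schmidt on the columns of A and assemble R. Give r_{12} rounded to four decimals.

a_1 = (2, -1, -3, 0); ‖a_1‖ = 3.7417, so e_1 = (0.5345, -0.2673, -0.8018, 0.0000).
r_{12} = e_1·a_2 = -2.6726.

r_{12} = -2.6726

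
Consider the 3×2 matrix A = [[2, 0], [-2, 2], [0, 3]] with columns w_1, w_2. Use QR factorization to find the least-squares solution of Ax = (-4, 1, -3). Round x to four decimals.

w_1 = (2, -2, 0); ‖w_1‖ = 2.8284, so q_1 = (0.7071, -0.7071, 0.0000).
q_1·w_2 = 0.7071·0 + (-0.7071)·2 + 0.0000·3 = -1.4142.
u_2 = w_2 + 1.4142·q_1 = (1.0000, 1.0000, 3.0000).
‖u_2‖ = 3.3166, so q_2 = (0.3015, 0.3015, 0.9045).
Qᵀb = (-3.5355, -3.6181).
Back-substitute: x_2 = -3.6181/3.3166 = -1.0909.
x_1 = (-3.5355 + 1.4142·(-1.0909))/2.8284 = -1.7955.

x = (-1.7955, -1.0909)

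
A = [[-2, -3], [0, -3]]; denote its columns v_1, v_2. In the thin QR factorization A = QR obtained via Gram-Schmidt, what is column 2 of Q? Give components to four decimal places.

q_2 = (0.0000, -1.0000)

v_1 = (-2, 0); ‖v_1‖ = 2.0000, so q_1 = (-1.0000, 0.0000).
q_1·v_2 = (-1.0000)·(-3) + 0.0000·(-3) = 3.0000.
u_2 = v_2 − 3.0000·q_1 = (0.0000, -3.0000).
‖u_2‖ = 3.0000, so q_2 = (0.0000, -1.0000).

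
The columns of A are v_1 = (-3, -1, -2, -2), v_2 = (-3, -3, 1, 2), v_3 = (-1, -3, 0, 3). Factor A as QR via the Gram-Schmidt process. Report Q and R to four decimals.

q_1 = v_1/‖v_1‖ = (-3, -1, -2, -2)/4.2426 = (-0.7071, -0.2357, -0.4714, -0.4714).
r_{12} = q_1·v_2 = 1.4142.
u_2 = v_2 − 1.4142·q_1 = (-2.0000, -2.6667, 1.6667, 2.6667).
‖u_2‖ = 4.5826, so q_2 = (-0.4364, -0.5819, 0.3637, 0.5819).
r_{13} = q_1·v_3 = 0.0000; r_{23} = q_2·v_3 = 3.9279.
u_3 = v_3 + 0.0000·q_1 − 3.9279·q_2 = (0.7143, -0.7143, -1.4286, 0.7143).
‖u_3‖ = 1.8898, so q_3 = (0.3780, -0.3780, -0.7559, 0.3780).

Q = [[-0.7071, -0.4364, 0.3780], [-0.2357, -0.5819, -0.3780], [-0.4714, 0.3637, -0.7559], [-0.4714, 0.5819, 0.3780]], R = [[4.2426, 1.4142, 0.0000], [0.0000, 4.5826, 3.9279], [0.0000, 0.0000, 1.8898]]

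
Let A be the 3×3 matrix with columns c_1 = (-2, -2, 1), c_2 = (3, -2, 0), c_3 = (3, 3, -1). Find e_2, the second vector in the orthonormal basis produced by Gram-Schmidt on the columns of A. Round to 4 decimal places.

e_2 = (0.7212, -0.6899, 0.0627)

c_1 = (-2, -2, 1); ‖c_1‖ = 3.0000, so e_1 = (-0.6667, -0.6667, 0.3333).
e_1·c_2 = (-0.6667)·3 + (-0.6667)·(-2) + 0.3333·0 = -0.6667.
u_2 = c_2 + 0.6667·e_1 = (2.5556, -2.4444, 0.2222).
‖u_2‖ = 3.5434, so e_2 = (0.7212, -0.6899, 0.0627).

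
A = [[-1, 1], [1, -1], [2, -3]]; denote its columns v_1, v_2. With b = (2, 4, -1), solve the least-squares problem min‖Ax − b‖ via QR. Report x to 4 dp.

v_1 = (-1, 1, 2); ‖v_1‖ = 2.4495, so q_1 = (-0.4082, 0.4082, 0.8165).
q_1·v_2 = (-0.4082)·1 + 0.4082·(-1) + 0.8165·(-3) = -3.2660.
u_2 = v_2 + 3.2660·q_1 = (-0.3333, 0.3333, -0.3333).
‖u_2‖ = 0.5774, so q_2 = (-0.5774, 0.5774, -0.5774).
Qᵀb = (0.0000, 1.7321).
Back-substitute: x_2 = 1.7321/0.5774 = 3.0000.
x_1 = (0.0000 + 3.2660·3.0000)/2.4495 = 4.0000.

x = (4.0000, 3.0000)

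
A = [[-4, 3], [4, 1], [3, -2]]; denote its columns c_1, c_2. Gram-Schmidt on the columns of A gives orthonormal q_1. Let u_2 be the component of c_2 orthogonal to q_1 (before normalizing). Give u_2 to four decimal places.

u_2 = (1.6341, 2.3659, -0.9756)

q_1 = c_1/‖c_1‖ = (-4, 4, 3)/6.4031 = (-0.6247, 0.6247, 0.4685).
r_{12} = q_1·c_2 = -2.1864.
u_2 = c_2 + 2.1864·q_1 = (1.6341, 2.3659, -0.9756).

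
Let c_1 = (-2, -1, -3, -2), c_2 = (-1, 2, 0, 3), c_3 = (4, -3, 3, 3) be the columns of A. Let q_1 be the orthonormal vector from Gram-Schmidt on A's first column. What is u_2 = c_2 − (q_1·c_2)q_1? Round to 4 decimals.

u_2 = (-1.6667, 1.6667, -1.0000, 2.3333)

c_1 = (-2, -1, -3, -2); ‖c_1‖ = 4.2426, so q_1 = (-0.4714, -0.2357, -0.7071, -0.4714).
q_1·c_2 = (-0.4714)·(-1) + (-0.2357)·2 + (-0.7071)·0 + (-0.4714)·3 = -1.4142.
u_2 = c_2 + 1.4142·q_1 = (-1.6667, 1.6667, -1.0000, 2.3333).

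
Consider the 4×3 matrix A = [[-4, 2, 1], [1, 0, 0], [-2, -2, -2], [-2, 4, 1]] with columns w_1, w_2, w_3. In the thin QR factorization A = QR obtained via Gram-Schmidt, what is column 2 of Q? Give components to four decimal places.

e_2 = (0.0187, 0.1124, -0.6931, 0.7118)

w_1 = (-4, 1, -2, -2); ‖w_1‖ = 5.0000, so e_1 = (-0.8000, 0.2000, -0.4000, -0.4000).
e_1·w_2 = (-0.8000)·2 + 0.2000·0 + (-0.4000)·(-2) + (-0.4000)·4 = -2.4000.
u_2 = w_2 + 2.4000·e_1 = (0.0800, 0.4800, -2.9600, 3.0400).
‖u_2‖ = 4.2708, so e_2 = (0.0187, 0.1124, -0.6931, 0.7118).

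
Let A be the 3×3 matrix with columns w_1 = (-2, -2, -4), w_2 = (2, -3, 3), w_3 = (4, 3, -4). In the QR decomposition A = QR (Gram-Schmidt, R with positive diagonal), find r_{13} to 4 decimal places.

q_1 = w_1/‖w_1‖ = (-2, -2, -4)/4.8990 = (-0.4082, -0.4082, -0.8165).
r_{13} = q_1·w_3 = 0.4082.

r_{13} = 0.4082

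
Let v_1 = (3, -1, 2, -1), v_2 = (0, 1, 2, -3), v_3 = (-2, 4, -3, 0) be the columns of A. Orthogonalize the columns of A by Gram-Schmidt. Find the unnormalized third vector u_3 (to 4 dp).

q_1 = v_1/‖v_1‖ = (3, -1, 2, -1)/3.8730 = (0.7746, -0.2582, 0.5164, -0.2582).
r_{12} = q_1·v_2 = 1.5492.
u_2 = v_2 − 1.5492·q_1 = (-1.2000, 1.4000, 1.2000, -2.6000).
‖u_2‖ = 3.4059, so q_2 = (-0.3523, 0.4111, 0.3523, -0.7634).
r_{13} = q_1·v_3 = -4.1312; r_{23} = q_2·v_3 = 1.2919.
u_3 = v_3 + 4.1312·q_1 − 1.2919·q_2 = (1.6552, 2.4023, -1.3218, -0.0805).

u_3 = (1.6552, 2.4023, -1.3218, -0.0805)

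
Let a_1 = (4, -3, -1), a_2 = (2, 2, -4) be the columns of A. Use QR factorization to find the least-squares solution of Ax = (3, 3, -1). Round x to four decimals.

x = (0.0000, 0.6667)

a_1 = (4, -3, -1); ‖a_1‖ = 5.0990, so q_1 = (0.7845, -0.5883, -0.1961).
q_1·a_2 = 0.7845·2 + (-0.5883)·2 + (-0.1961)·(-4) = 1.1767.
u_2 = a_2 − 1.1767·q_1 = (1.0769, 2.6923, -3.7692).
‖u_2‖ = 4.7556, so q_2 = (0.2265, 0.5661, -0.7926).
Qᵀb = (0.7845, 3.1704).
Back-substitute: x_2 = 3.1704/4.7556 = 0.6667.
x_1 = (0.7845 − 1.1767·0.6667)/5.0990 = 0.0000.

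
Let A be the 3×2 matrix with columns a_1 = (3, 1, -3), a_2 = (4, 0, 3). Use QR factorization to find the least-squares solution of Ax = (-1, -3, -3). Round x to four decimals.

e_1 = a_1/‖a_1‖ = (3, 1, -3)/4.3589 = (0.6882, 0.2294, -0.6882).
r_{12} = e_1·a_2 = 0.6882.
u_2 = a_2 − 0.6882·e_1 = (3.5263, -0.1579, 3.4737).
‖u_2‖ = 4.9524, so e_2 = (0.7120, -0.0319, 0.7014).
Qᵀb = (0.6882, -2.7206).
Back-substitute: x_2 = -2.7206/4.9524 = -0.5494.
x_1 = (0.6882 − 0.6882·(-0.5494))/4.3589 = 0.2446.

x = (0.2446, -0.5494)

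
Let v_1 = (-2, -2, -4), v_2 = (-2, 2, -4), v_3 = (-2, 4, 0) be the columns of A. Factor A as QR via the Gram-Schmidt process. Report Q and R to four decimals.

Q = [[-0.4082, -0.1826, -0.8944], [-0.4082, 0.9129, 0.0000], [-0.8165, -0.3651, 0.4472]], R = [[4.8990, 3.2660, -0.8165], [0.0000, 3.6515, 4.0166], [0.0000, 0.0000, 1.7889]]

v_1 = (-2, -2, -4); ‖v_1‖ = 4.8990, so e_1 = (-0.4082, -0.4082, -0.8165).
e_1·v_2 = (-0.4082)·(-2) + (-0.4082)·2 + (-0.8165)·(-4) = 3.2660.
u_2 = v_2 − 3.2660·e_1 = (-0.6667, 3.3333, -1.3333).
‖u_2‖ = 3.6515, so e_2 = (-0.1826, 0.9129, -0.3651).
e_1·v_3 = (-0.4082)·(-2) + (-0.4082)·4 + (-0.8165)·0 = -0.8165; e_2·v_3 = (-0.1826)·(-2) + 0.9129·4 + (-0.3651)·0 = 4.0166.
u_3 = v_3 + 0.8165·e_1 − 4.0166·e_2 = (-1.6000, 0.0000, 0.8000).
‖u_3‖ = 1.7889, so e_3 = (-0.8944, 0.0000, 0.4472).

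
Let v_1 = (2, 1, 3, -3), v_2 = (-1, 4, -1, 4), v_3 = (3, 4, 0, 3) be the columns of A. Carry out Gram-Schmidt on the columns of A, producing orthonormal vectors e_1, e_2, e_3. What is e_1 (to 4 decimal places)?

v_1 = (2, 1, 3, -3); ‖v_1‖ = 4.7958, so e_1 = (0.4170, 0.2085, 0.6255, -0.6255).

e_1 = (0.4170, 0.2085, 0.6255, -0.6255)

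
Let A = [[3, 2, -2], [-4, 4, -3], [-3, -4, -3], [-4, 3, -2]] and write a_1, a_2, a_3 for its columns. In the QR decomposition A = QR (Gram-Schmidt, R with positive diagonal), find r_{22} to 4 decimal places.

r_{22} = 6.5574

a_1 = (3, -4, -3, -4); ‖a_1‖ = 7.0711, so e_1 = (0.4243, -0.5657, -0.4243, -0.5657).
e_1·a_2 = 0.4243·2 + (-0.5657)·4 + (-0.4243)·(-4) + (-0.5657)·3 = -1.4142.
u_2 = a_2 + 1.4142·e_1 = (2.6000, 3.2000, -4.6000, 2.2000).
r_{22} = ‖u_2‖ = 6.5574.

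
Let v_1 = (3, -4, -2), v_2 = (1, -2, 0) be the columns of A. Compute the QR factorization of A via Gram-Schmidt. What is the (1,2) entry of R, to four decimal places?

r_{12} = 2.0426

q_1 = v_1/‖v_1‖ = (3, -4, -2)/5.3852 = (0.5571, -0.7428, -0.3714).
r_{12} = q_1·v_2 = 2.0426.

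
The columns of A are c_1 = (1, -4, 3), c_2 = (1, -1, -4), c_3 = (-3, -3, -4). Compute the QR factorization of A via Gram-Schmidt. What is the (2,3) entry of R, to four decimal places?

r_{23} = 3.7845

c_1 = (1, -4, 3); ‖c_1‖ = 5.0990, so e_1 = (0.1961, -0.7845, 0.5883).
e_1·c_2 = 0.1961·1 + (-0.7845)·(-1) + 0.5883·(-4) = -1.3728.
u_2 = c_2 + 1.3728·e_1 = (1.2692, -2.0769, -3.1923).
‖u_2‖ = 4.0144, so e_2 = (0.3162, -0.5174, -0.7952).
r_{23} = e_2·c_3 = 3.7845.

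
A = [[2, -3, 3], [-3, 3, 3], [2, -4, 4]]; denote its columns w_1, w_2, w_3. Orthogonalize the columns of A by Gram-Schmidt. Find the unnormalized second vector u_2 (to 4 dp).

u_2 = (-0.2941, -1.0588, -1.2941)

e_1 = w_1/‖w_1‖ = (2, -3, 2)/4.1231 = (0.4851, -0.7276, 0.4851).
r_{12} = e_1·w_2 = -5.5783.
u_2 = w_2 + 5.5783·e_1 = (-0.2941, -1.0588, -1.2941).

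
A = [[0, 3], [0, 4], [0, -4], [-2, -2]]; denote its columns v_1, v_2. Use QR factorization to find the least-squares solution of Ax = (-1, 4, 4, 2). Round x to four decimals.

x = (-0.9268, -0.0732)

v_1 = (0, 0, 0, -2); ‖v_1‖ = 2.0000, so e_1 = (0.0000, 0.0000, 0.0000, -1.0000).
e_1·v_2 = 0.0000·3 + 0.0000·4 + 0.0000·(-4) + (-1.0000)·(-2) = 2.0000.
u_2 = v_2 − 2.0000·e_1 = (3.0000, 4.0000, -4.0000, 0.0000).
‖u_2‖ = 6.4031, so e_2 = (0.4685, 0.6247, -0.6247, 0.0000).
Qᵀb = (-2.0000, -0.4685).
Back-substitute: x_2 = -0.4685/6.4031 = -0.0732.
x_1 = (-2.0000 − 2.0000·(-0.0732))/2.0000 = -0.9268.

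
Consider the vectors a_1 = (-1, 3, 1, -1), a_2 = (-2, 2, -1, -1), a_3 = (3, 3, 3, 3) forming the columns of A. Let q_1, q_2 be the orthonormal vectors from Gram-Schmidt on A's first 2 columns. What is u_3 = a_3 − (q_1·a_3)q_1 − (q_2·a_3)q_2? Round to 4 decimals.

u_3 = (0.6429, 1.5000, -1.0714, 2.7857)

a_1 = (-1, 3, 1, -1); ‖a_1‖ = 3.4641, so q_1 = (-0.2887, 0.8660, 0.2887, -0.2887).
q_1·a_2 = (-0.2887)·(-2) + 0.8660·2 + 0.2887·(-1) + (-0.2887)·(-1) = 2.3094.
u_2 = a_2 − 2.3094·q_1 = (-1.3333, 0.0000, -1.6667, -0.3333).
‖u_2‖ = 2.1602, so q_2 = (-0.6172, 0.0000, -0.7715, -0.1543).
q_1·a_3 = (-0.2887)·3 + 0.8660·3 + 0.2887·3 + (-0.2887)·3 = 1.7321; q_2·a_3 = (-0.6172)·3 + (0.0000)·3 + (-0.7715)·3 + (-0.1543)·3 = -4.6291.
u_3 = a_3 − 1.7321·q_1 + 4.6291·q_2 = (0.6429, 1.5000, -1.0714, 2.7857).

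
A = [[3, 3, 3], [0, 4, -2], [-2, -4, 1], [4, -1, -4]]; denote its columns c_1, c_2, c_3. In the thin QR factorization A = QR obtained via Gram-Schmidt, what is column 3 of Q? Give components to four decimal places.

q_1 = c_1/‖c_1‖ = (3, 0, -2, 4)/5.3852 = (0.5571, 0.0000, -0.3714, 0.7428).
r_{12} = q_1·c_2 = 2.4140.
u_2 = c_2 − 2.4140·q_1 = (1.6552, 4.0000, -3.1034, -2.7931).
‖u_2‖ = 6.0144, so q_2 = (0.2752, 0.6651, -0.5160, -0.4644).
r_{13} = q_1·c_3 = -1.6713; r_{23} = q_2·c_3 = 0.8371.
u_3 = c_3 + 1.6713·q_1 − 0.8371·q_2 = (3.7007, -2.5567, 0.8112, -2.3699).
‖u_3‖ = 5.1484, so q_3 = (0.7188, -0.4966, 0.1576, -0.4603).

q_3 = (0.7188, -0.4966, 0.1576, -0.4603)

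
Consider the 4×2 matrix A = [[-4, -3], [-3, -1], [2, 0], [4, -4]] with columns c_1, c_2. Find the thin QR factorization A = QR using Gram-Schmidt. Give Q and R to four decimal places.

Q = [[-0.5963, -0.6060], [-0.4472, -0.2093], [0.2981, 0.0087], [0.5963, -0.7674]], R = [[6.7082, -0.1491], [0.0000, 5.0968]]

c_1 = (-4, -3, 2, 4); ‖c_1‖ = 6.7082, so e_1 = (-0.5963, -0.4472, 0.2981, 0.5963).
e_1·c_2 = (-0.5963)·(-3) + (-0.4472)·(-1) + 0.2981·0 + 0.5963·(-4) = -0.1491.
u_2 = c_2 + 0.1491·e_1 = (-3.0889, -1.0667, 0.0444, -3.9111).
‖u_2‖ = 5.0968, so e_2 = (-0.6060, -0.2093, 0.0087, -0.7674).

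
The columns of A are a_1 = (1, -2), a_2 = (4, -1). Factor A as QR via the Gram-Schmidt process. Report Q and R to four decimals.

Q = [[0.4472, 0.8944], [-0.8944, 0.4472]], R = [[2.2361, 2.6833], [0.0000, 3.1305]]

q_1 = a_1/‖a_1‖ = (1, -2)/2.2361 = (0.4472, -0.8944).
r_{12} = q_1·a_2 = 2.6833.
u_2 = a_2 − 2.6833·q_1 = (2.8000, 1.4000).
‖u_2‖ = 3.1305, so q_2 = (0.8944, 0.4472).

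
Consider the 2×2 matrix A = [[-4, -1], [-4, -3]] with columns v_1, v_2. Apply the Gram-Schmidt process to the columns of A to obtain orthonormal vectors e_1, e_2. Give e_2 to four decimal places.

v_1 = (-4, -4); ‖v_1‖ = 5.6569, so e_1 = (-0.7071, -0.7071).
e_1·v_2 = (-0.7071)·(-1) + (-0.7071)·(-3) = 2.8284.
u_2 = v_2 − 2.8284·e_1 = (1.0000, -1.0000).
‖u_2‖ = 1.4142, so e_2 = (0.7071, -0.7071).

e_2 = (0.7071, -0.7071)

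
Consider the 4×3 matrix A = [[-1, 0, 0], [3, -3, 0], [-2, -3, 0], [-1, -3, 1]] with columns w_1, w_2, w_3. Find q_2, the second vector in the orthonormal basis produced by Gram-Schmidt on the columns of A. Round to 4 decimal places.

q_2 = (0.0000, -0.5774, -0.5774, -0.5774)

w_1 = (-1, 3, -2, -1); ‖w_1‖ = 3.8730, so q_1 = (-0.2582, 0.7746, -0.5164, -0.2582).
q_1·w_2 = (-0.2582)·0 + 0.7746·(-3) + (-0.5164)·(-3) + (-0.2582)·(-3) = 0.0000.
u_2 = w_2 + 0.0000·q_1 = (0.0000, -3.0000, -3.0000, -3.0000).
‖u_2‖ = 5.1962, so q_2 = (0.0000, -0.5774, -0.5774, -0.5774).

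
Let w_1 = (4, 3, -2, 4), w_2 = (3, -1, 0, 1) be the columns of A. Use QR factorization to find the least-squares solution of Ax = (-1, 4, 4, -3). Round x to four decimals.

q_1 = w_1/‖w_1‖ = (4, 3, -2, 4)/6.7082 = (0.5963, 0.4472, -0.2981, 0.5963).
r_{12} = q_1·w_2 = 1.9379.
u_2 = w_2 − 1.9379·q_1 = (1.8444, -1.8667, 0.5778, -0.1556).
‖u_2‖ = 2.6916, so q_2 = (0.6853, -0.6935, 0.2147, -0.0578).
Qᵀb = (-1.7889, -2.4273).
Back-substitute: x_2 = -2.4273/2.6916 = -0.9018.
x_1 = (-1.7889 − 1.9379·(-0.9018))/6.7082 = -0.0061.

x = (-0.0061, -0.9018)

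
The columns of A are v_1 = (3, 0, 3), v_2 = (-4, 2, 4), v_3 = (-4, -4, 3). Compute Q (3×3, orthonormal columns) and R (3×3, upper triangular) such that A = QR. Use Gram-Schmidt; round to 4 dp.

e_1 = v_1/‖v_1‖ = (3, 0, 3)/4.2426 = (0.7071, 0.0000, 0.7071).
r_{12} = e_1·v_2 = 0.0000.
u_2 = v_2 + 0.0000·e_1 = (-4.0000, 2.0000, 4.0000).
‖u_2‖ = 6.0000, so e_2 = (-0.6667, 0.3333, 0.6667).
r_{13} = e_1·v_3 = -0.7071; r_{23} = e_2·v_3 = 3.3333.
u_3 = v_3 + 0.7071·e_1 − 3.3333·e_2 = (-1.2778, -5.1111, 1.2778).
‖u_3‖ = 5.4212, so e_3 = (-0.2357, -0.9428, 0.2357).

Q = [[0.7071, -0.6667, -0.2357], [0.0000, 0.3333, -0.9428], [0.7071, 0.6667, 0.2357]], R = [[4.2426, 0.0000, -0.7071], [0.0000, 6.0000, 3.3333], [0.0000, 0.0000, 5.4212]]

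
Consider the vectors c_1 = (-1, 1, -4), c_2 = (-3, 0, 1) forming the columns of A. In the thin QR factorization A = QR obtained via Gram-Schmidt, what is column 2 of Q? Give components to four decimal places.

q_2 = (-0.9689, 0.0176, 0.2466)

q_1 = c_1/‖c_1‖ = (-1, 1, -4)/4.2426 = (-0.2357, 0.2357, -0.9428).
r_{12} = q_1·c_2 = -0.2357.
u_2 = c_2 + 0.2357·q_1 = (-3.0556, 0.0556, 0.7778).
‖u_2‖ = 3.1535, so q_2 = (-0.9689, 0.0176, 0.2466).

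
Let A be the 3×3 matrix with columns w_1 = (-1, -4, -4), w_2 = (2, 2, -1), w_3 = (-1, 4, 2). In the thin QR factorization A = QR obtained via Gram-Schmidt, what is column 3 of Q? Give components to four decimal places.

w_1 = (-1, -4, -4); ‖w_1‖ = 5.7446, so q_1 = (-0.1741, -0.6963, -0.6963).
q_1·w_2 = (-0.1741)·2 + (-0.6963)·2 + (-0.6963)·(-1) = -1.0445.
u_2 = w_2 + 1.0445·q_1 = (1.8182, 1.2727, -1.7273).
‖u_2‖ = 2.8123, so q_2 = (0.6465, 0.4526, -0.6142).
q_1·w_3 = (-0.1741)·(-1) + (-0.6963)·4 + (-0.6963)·2 = -4.0038; q_2·w_3 = 0.6465·(-1) + 0.4526·4 + (-0.6142)·2 = -0.0647.
u_3 = w_3 + 4.0038·q_1 + 0.0647·q_2 = (-1.6552, 1.2414, -0.8276).
‖u_3‖ = 2.2283, so q_3 = (-0.7428, 0.5571, -0.3714).

q_3 = (-0.7428, 0.5571, -0.3714)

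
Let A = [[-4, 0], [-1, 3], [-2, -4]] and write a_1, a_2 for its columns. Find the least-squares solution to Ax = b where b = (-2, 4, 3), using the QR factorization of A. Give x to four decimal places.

x = (-0.1000, 0.0200)

a_1 = (-4, -1, -2); ‖a_1‖ = 4.5826, so e_1 = (-0.8729, -0.2182, -0.4364).
e_1·a_2 = (-0.8729)·0 + (-0.2182)·3 + (-0.4364)·(-4) = 1.0911.
u_2 = a_2 − 1.0911·e_1 = (0.9524, 3.2381, -3.5238).
‖u_2‖ = 4.8795, so e_2 = (0.1952, 0.6636, -0.7222).
Qᵀb = (-0.4364, 0.0976).
Back-substitute: x_2 = 0.0976/4.8795 = 0.0200.
x_1 = (-0.4364 − 1.0911·0.0200)/4.5826 = -0.1000.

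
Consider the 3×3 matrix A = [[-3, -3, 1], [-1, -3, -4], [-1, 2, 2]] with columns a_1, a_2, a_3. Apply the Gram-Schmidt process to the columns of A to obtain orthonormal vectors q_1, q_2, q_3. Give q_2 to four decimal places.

a_1 = (-3, -1, -1); ‖a_1‖ = 3.3166, so q_1 = (-0.9045, -0.3015, -0.3015).
q_1·a_2 = (-0.9045)·(-3) + (-0.3015)·(-3) + (-0.3015)·2 = 3.0151.
u_2 = a_2 − 3.0151·q_1 = (-0.2727, -2.0909, 2.9091).
‖u_2‖ = 3.5929, so q_2 = (-0.0759, -0.5820, 0.8097).

q_2 = (-0.0759, -0.5820, 0.8097)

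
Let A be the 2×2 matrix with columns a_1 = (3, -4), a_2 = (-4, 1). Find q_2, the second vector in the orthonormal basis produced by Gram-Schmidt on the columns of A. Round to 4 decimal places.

q_2 = (-0.8000, -0.6000)

a_1 = (3, -4); ‖a_1‖ = 5.0000, so q_1 = (0.6000, -0.8000).
q_1·a_2 = 0.6000·(-4) + (-0.8000)·1 = -3.2000.
u_2 = a_2 + 3.2000·q_1 = (-2.0800, -1.5600).
‖u_2‖ = 2.6000, so q_2 = (-0.8000, -0.6000).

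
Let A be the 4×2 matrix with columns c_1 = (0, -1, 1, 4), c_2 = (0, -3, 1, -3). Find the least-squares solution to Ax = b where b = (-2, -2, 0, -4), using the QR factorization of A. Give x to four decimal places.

c_1 = (0, -1, 1, 4); ‖c_1‖ = 4.2426, so q_1 = (0.0000, -0.2357, 0.2357, 0.9428).
q_1·c_2 = 0.0000·0 + (-0.2357)·(-3) + 0.2357·1 + 0.9428·(-3) = -1.8856.
u_2 = c_2 + 1.8856·q_1 = (0.0000, -3.4444, 1.4444, -1.2222).
‖u_2‖ = 3.9299, so q_2 = (0.0000, -0.8765, 0.3675, -0.3110).
Qᵀb = (-3.2998, 2.9969).
Back-substitute: x_2 = 2.9969/3.9299 = 0.7626.
x_1 = (-3.2998 + 1.8856·0.7626)/4.2426 = -0.4388.

x = (-0.4388, 0.7626)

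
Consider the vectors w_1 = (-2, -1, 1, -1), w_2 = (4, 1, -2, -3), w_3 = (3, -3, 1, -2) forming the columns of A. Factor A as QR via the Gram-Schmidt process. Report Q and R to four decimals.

Q = [[-0.7559, 0.3754, 0.5004], [-0.3780, -0.0313, -0.7542], [0.3780, -0.1877, 0.3975], [-0.3780, -0.9071, 0.1508]], R = [[2.6458, -3.0237, 0.0000], [0.0000, 4.5670, 2.8465], [0.0000, 0.0000, 3.8597]]

q_1 = w_1/‖w_1‖ = (-2, -1, 1, -1)/2.6458 = (-0.7559, -0.3780, 0.3780, -0.3780).
r_{12} = q_1·w_2 = -3.0237.
u_2 = w_2 + 3.0237·q_1 = (1.7143, -0.1429, -0.8571, -4.1429).
‖u_2‖ = 4.5670, so q_2 = (0.3754, -0.0313, -0.1877, -0.9071).
r_{13} = q_1·w_3 = 0.0000; r_{23} = q_2·w_3 = 2.8465.
u_3 = w_3 − 0.0000·q_1 − 2.8465·q_2 = (1.9315, -2.9110, 1.5342, 0.5822).
‖u_3‖ = 3.8597, so q_3 = (0.5004, -0.7542, 0.3975, 0.1508).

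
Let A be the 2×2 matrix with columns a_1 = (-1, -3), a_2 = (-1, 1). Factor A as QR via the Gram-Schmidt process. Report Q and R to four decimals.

a_1 = (-1, -3); ‖a_1‖ = 3.1623, so q_1 = (-0.3162, -0.9487).
q_1·a_2 = (-0.3162)·(-1) + (-0.9487)·1 = -0.6325.
u_2 = a_2 + 0.6325·q_1 = (-1.2000, 0.4000).
‖u_2‖ = 1.2649, so q_2 = (-0.9487, 0.3162).

Q = [[-0.3162, -0.9487], [-0.9487, 0.3162]], R = [[3.1623, -0.6325], [0.0000, 1.2649]]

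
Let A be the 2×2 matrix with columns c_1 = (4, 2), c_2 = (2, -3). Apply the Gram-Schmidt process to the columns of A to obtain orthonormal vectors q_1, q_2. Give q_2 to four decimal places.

q_1 = c_1/‖c_1‖ = (4, 2)/4.4721 = (0.8944, 0.4472).
r_{12} = q_1·c_2 = 0.4472.
u_2 = c_2 − 0.4472·q_1 = (1.6000, -3.2000).
‖u_2‖ = 3.5777, so q_2 = (0.4472, -0.8944).

q_2 = (0.4472, -0.8944)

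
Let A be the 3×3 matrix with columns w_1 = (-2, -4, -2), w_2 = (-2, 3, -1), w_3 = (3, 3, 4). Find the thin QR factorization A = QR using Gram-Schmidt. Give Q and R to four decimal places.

w_1 = (-2, -4, -2); ‖w_1‖ = 4.8990, so e_1 = (-0.4082, -0.8165, -0.4082).
e_1·w_2 = (-0.4082)·(-2) + (-0.8165)·3 + (-0.4082)·(-1) = -1.2247.
u_2 = w_2 + 1.2247·e_1 = (-2.5000, 2.0000, -1.5000).
‖u_2‖ = 3.5355, so e_2 = (-0.7071, 0.5657, -0.4243).
e_1·w_3 = (-0.4082)·3 + (-0.8165)·3 + (-0.4082)·4 = -5.3072; e_2·w_3 = (-0.7071)·3 + 0.5657·3 + (-0.4243)·4 = -2.1213.
u_3 = w_3 + 5.3072·e_1 + 2.1213·e_2 = (-0.6667, -0.1333, 0.9333).
‖u_3‖ = 1.1547, so e_3 = (-0.5774, -0.1155, 0.8083).

Q = [[-0.4082, -0.7071, -0.5774], [-0.8165, 0.5657, -0.1155], [-0.4082, -0.4243, 0.8083]], R = [[4.8990, -1.2247, -5.3072], [0.0000, 3.5355, -2.1213], [0.0000, 0.0000, 1.1547]]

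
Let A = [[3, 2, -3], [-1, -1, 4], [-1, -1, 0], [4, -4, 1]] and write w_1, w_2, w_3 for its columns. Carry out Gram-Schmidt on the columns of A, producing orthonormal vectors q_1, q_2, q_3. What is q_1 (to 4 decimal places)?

q_1 = (0.5774, -0.1925, -0.1925, 0.7698)

w_1 = (3, -1, -1, 4); ‖w_1‖ = 5.1962, so q_1 = (0.5774, -0.1925, -0.1925, 0.7698).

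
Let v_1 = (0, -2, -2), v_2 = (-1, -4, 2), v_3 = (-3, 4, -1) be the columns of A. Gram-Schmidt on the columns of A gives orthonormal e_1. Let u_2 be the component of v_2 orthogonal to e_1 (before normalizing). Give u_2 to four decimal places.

u_2 = (-1.0000, -3.0000, 3.0000)

v_1 = (0, -2, -2); ‖v_1‖ = 2.8284, so e_1 = (0.0000, -0.7071, -0.7071).
e_1·v_2 = 0.0000·(-1) + (-0.7071)·(-4) + (-0.7071)·2 = 1.4142.
u_2 = v_2 − 1.4142·e_1 = (-1.0000, -3.0000, 3.0000).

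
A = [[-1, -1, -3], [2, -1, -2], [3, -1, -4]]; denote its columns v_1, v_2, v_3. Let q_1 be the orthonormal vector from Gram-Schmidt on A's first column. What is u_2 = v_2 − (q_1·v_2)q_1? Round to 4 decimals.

v_1 = (-1, 2, 3); ‖v_1‖ = 3.7417, so q_1 = (-0.2673, 0.5345, 0.8018).
q_1·v_2 = (-0.2673)·(-1) + 0.5345·(-1) + 0.8018·(-1) = -1.0690.
u_2 = v_2 + 1.0690·q_1 = (-1.2857, -0.4286, -0.1429).

u_2 = (-1.2857, -0.4286, -0.1429)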